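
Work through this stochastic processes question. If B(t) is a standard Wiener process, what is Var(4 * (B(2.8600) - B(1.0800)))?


Var(alpha*(B(t)-B(s))) = alpha^2 * (t-s)
= 4^2 * (2.8600 - 1.0800)
= 16 * 1.7800
= 28.4800

28.4800


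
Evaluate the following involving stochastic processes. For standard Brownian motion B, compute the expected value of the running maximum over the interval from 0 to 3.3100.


E(max B(s)) = sqrt(2t/pi)
= sqrt(2*3.3100/pi)
= sqrt(2.1072)
= 1.4516

1.4516


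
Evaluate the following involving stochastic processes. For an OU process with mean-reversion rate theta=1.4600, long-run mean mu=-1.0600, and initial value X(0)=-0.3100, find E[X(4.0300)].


E[X(t)] = mu + (X(0) - mu)*exp(-theta*t)
= -1.0600 + (-0.3100 - -1.0600)*exp(-1.4600*4.0300)
= -1.0600 + 0.7500 * 0.0028
= -1.0579

-1.0579


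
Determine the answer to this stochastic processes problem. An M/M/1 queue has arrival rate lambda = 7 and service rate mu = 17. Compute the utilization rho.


rho = lambda/mu
= 7/17
= 0.4118

0.4118


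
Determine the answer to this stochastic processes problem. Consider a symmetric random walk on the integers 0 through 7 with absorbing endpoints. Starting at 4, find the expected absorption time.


For symmetric RW on 0,...,N with absorbing barriers, E(i) = i*(N-i)
E(4) = 4 * 3 = 12

12


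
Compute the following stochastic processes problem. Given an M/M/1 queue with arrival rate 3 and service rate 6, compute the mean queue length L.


rho = 3/6 = 0.5000
L = rho/(1-rho)
= 0.5000/0.5000
= 1.0000

1.0000


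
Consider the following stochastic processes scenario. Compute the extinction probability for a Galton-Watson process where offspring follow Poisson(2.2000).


Since mu = 2.2000 > 1, extinction prob q < 1.
Solve s = exp(mu*(s-1)) iteratively.
q = 0.1563

0.1563


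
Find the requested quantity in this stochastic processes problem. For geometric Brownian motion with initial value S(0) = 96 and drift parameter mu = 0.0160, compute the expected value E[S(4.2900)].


E[S(t)] = S(0) * exp(mu * t)
= 96 * exp(0.0160 * 4.2900)
= 96 * 1.0711
= 102.8209

102.8209


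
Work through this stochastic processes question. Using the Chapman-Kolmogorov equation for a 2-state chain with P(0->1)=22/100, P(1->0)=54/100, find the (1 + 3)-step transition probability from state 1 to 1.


P^4 = P^1 * P^3
Computing via matrix multiplication of the transition matrix.
Entry (1,1) of P^4 = 0.2918

0.2918


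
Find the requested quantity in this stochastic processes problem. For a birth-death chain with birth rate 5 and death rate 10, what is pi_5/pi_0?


For birth-death process, pi_n/pi_0 = (lambda/mu)^n
= (5/10)^5
= 0.0312

0.0312


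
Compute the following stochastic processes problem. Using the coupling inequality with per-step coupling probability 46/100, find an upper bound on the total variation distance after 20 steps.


TV distance bound <= (1-delta)^n
= (1 - 0.4600)^20
= 0.5400^20
= 4.4450e-06

4.4450e-06


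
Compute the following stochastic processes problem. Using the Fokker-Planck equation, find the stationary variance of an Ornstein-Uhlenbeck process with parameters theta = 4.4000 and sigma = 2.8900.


Stationary variance = sigma^2 / (2*theta)
= 2.8900^2 / (2*4.4000)
= 8.3521 / 8.8000
= 0.9491

0.9491


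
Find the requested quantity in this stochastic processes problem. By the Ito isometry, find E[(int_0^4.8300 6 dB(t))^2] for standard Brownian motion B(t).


By Ito isometry: E[(int f dB)^2] = int f^2 dt
= 6^2 * 4.8300
= 36 * 4.8300 = 173.8800

173.8800


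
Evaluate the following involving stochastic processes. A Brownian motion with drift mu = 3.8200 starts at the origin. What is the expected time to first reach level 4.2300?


Expected first passage time = a/mu
= 4.2300/3.8200
= 1.1073

1.1073


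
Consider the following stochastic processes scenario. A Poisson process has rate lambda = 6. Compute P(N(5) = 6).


P(N(t)=k) = (lambda*t)^k * exp(-lambda*t) / k!
lambda*t = 30
= 30^6 * exp(-30) / 6!
= 729000000 * 9.3576e-14 / 720
= 9.4746e-08

9.4746e-08


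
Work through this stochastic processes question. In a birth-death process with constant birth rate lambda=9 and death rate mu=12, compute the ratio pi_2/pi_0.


For birth-death process, pi_n/pi_0 = (lambda/mu)^n
= (9/12)^2
= 0.5625

0.5625


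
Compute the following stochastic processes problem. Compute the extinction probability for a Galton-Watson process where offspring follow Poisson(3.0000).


Since mu = 3.0000 > 1, extinction prob q < 1.
Solve s = exp(mu*(s-1)) iteratively.
q = 0.0595

0.0595


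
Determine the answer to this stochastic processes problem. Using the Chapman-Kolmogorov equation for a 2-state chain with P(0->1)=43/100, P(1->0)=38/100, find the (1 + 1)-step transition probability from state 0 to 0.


P^2 = P^1 * P^1
Computing via matrix multiplication of the transition matrix.
Entry (0,0) of P^2 = 0.4883

0.4883


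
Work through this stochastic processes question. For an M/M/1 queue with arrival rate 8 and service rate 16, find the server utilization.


rho = lambda/mu
= 8/16
= 0.5000

0.5000


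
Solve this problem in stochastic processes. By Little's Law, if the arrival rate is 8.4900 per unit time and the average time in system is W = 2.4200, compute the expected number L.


Little's Law: L = lambda * W
= 8.4900 * 2.4200
= 20.5458

20.5458


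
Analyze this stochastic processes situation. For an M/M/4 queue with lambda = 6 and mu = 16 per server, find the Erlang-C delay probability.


a = lambda/mu = 0.3750
rho = a/c = 0.0938
Erlang-C formula applied:
C(c,a) = 6.2488e-04

6.2488e-04


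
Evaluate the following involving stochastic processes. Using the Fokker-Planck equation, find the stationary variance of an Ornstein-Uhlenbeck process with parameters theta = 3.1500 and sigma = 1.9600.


Stationary variance = sigma^2 / (2*theta)
= 1.9600^2 / (2*3.1500)
= 3.8416 / 6.3000
= 0.6098

0.6098


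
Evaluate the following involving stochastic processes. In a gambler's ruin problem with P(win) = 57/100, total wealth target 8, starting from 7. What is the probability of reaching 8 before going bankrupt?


Gambler's ruin formula:
r = q/p = 0.4300/0.5700 = 0.7544
P(win) = (1 - r^i)/(1 - r^N)
= (1 - 0.7544^7)/(1 - 0.7544^8)
= 0.9618

0.9618


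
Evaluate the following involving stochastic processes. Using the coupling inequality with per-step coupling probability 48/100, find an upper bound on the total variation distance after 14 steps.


TV distance bound <= (1-delta)^n
= (1 - 0.4800)^14
= 0.5200^14
= 1.0569e-04

1.0569e-04


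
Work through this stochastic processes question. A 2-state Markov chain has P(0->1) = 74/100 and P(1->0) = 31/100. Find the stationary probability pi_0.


Stationary distribution: pi_0 = p10/(p01+p10), pi_1 = p01/(p01+p10)
p01 = 0.7400, p10 = 0.3100
pi_0 = 0.2952

0.2952


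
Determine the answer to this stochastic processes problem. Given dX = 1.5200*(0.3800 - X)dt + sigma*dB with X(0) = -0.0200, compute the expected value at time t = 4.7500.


E[X(t)] = mu + (X(0) - mu)*exp(-theta*t)
= 0.3800 + (-0.0200 - 0.3800)*exp(-1.5200*4.7500)
= 0.3800 + -0.4000 * 7.3180e-04
= 0.3797

0.3797


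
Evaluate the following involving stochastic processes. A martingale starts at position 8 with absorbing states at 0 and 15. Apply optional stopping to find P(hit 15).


By optional stopping theorem: E(M at tau) = M(0) = 8
P(hit 15)*15 + P(hit 0)*0 = 8
P(hit 15) = (8 - 0)/(15 - 0) = 8/15 = 0.5333

0.5333


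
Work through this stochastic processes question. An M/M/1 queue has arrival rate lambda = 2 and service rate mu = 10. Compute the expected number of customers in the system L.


rho = 2/10 = 0.2000
L = rho/(1-rho)
= 0.2000/0.8000
= 0.2500

0.2500


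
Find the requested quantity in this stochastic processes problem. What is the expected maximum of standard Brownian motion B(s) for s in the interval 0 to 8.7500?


E(max B(s)) = sqrt(2t/pi)
= sqrt(2*8.7500/pi)
= sqrt(5.5704)
= 2.3602

2.3602


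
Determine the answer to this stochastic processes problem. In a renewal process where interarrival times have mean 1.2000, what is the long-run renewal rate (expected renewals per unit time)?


Long-run renewal rate = 1/E(X)
= 1/1.2000
= 0.8333

0.8333


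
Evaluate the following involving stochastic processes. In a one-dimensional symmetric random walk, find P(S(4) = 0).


P(S(4) = 0) = C(4,2) / 4^2
= 6 / 16
= 0.3750

0.3750


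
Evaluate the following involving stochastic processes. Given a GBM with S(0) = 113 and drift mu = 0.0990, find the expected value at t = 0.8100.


E[S(t)] = S(0) * exp(mu * t)
= 113 * exp(0.0990 * 0.8100)
= 113 * 1.0835
= 122.4347

122.4347


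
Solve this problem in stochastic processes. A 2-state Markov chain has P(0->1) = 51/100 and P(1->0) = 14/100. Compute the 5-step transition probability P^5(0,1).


Computing P^5 by matrix multiplication.
P = [[0.4900, 0.5100], [0.1400, 0.8600]]
After raising P to the power 5:
P^5(0,1) = 0.7805

0.7805


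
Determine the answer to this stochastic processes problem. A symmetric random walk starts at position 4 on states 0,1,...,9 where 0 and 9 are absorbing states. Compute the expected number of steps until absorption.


For symmetric RW on 0,...,N with absorbing barriers, E(i) = i*(N-i)
E(4) = 4 * 5 = 20

20


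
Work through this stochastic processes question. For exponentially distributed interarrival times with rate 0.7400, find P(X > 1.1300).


P(X > t) = exp(-lambda * t)
= exp(-0.7400 * 1.1300)
= exp(-0.8362) = 0.4334

0.4334


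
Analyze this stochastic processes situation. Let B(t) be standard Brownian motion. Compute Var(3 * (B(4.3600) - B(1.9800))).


Var(alpha*(B(t)-B(s))) = alpha^2 * (t-s)
= 3^2 * (4.3600 - 1.9800)
= 9 * 2.3800
= 21.4200

21.4200


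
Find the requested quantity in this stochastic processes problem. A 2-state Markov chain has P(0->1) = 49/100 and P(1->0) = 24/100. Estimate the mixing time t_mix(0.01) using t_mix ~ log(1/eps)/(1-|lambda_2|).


lambda_2 = |1 - p01 - p10| = |1 - 0.4900 - 0.2400| = 0.2700
t_mix ~ log(1/eps)/(1 - |lambda_2|)
= log(100)/(1 - 0.2700) = 4.6052/0.7300
= 6.3085

6.3085


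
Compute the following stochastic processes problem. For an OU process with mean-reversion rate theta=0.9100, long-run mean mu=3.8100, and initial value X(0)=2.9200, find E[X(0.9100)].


E[X(t)] = mu + (X(0) - mu)*exp(-theta*t)
= 3.8100 + (2.9200 - 3.8100)*exp(-0.9100*0.9100)
= 3.8100 + -0.8900 * 0.4369
= 3.4212

3.4212


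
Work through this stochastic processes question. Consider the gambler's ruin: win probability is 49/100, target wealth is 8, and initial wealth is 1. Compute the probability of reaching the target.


Gambler's ruin formula:
r = q/p = 0.5100/0.4900 = 1.0408
P(win) = (1 - r^i)/(1 - r^N)
= (1 - 1.0408^1)/(1 - 1.0408^8)
= 0.1082

0.1082


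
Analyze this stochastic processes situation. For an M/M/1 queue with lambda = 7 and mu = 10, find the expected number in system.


rho = 7/10 = 0.7000
L = rho/(1-rho)
= 0.7000/0.3000
= 2.3333

2.3333


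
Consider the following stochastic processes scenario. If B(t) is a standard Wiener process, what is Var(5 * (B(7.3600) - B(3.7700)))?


Var(alpha*(B(t)-B(s))) = alpha^2 * (t-s)
= 5^2 * (7.3600 - 3.7700)
= 25 * 3.5900
= 89.7500

89.7500


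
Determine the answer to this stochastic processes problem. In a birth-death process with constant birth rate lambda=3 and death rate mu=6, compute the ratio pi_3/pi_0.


For birth-death process, pi_n/pi_0 = (lambda/mu)^n
= (3/6)^3
= 0.1250

0.1250


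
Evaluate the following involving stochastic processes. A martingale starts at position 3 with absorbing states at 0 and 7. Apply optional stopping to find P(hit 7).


By optional stopping theorem: E(M at tau) = M(0) = 3
P(hit 7)*7 + P(hit 0)*0 = 3
P(hit 7) = (3 - 0)/(7 - 0) = 3/7 = 0.4286

0.4286


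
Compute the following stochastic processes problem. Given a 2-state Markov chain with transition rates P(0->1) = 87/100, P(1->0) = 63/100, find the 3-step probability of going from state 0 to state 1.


Computing P^3 by matrix multiplication.
P = [[0.1300, 0.8700], [0.6300, 0.3700]]
After raising P to the power 3:
P^3(0,1) = 0.6525

0.6525


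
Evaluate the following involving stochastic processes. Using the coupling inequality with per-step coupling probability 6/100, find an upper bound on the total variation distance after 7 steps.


TV distance bound <= (1-delta)^n
= (1 - 0.0600)^7
= 0.9400^7
= 0.6485

0.6485


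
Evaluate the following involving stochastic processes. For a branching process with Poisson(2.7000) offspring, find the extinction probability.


Since mu = 2.7000 > 1, extinction prob q < 1.
Solve s = exp(mu*(s-1)) iteratively.
q = 0.0844

0.0844


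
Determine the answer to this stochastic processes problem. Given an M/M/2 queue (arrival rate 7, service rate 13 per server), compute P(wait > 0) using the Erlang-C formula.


a = lambda/mu = 0.5385
rho = a/c = 0.2692
Erlang-C formula applied:
C(c,a) = 0.1142

0.1142


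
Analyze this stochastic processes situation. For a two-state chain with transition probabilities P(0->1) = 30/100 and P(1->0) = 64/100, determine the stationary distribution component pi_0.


Stationary distribution: pi_0 = p10/(p01+p10), pi_1 = p01/(p01+p10)
p01 = 0.3000, p10 = 0.6400
pi_0 = 0.6809

0.6809


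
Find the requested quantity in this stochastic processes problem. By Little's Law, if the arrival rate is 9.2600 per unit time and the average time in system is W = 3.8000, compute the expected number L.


Little's Law: L = lambda * W
= 9.2600 * 3.8000
= 35.1880

35.1880


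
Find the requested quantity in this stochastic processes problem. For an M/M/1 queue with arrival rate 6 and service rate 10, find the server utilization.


rho = lambda/mu
= 6/10
= 0.6000

0.6000


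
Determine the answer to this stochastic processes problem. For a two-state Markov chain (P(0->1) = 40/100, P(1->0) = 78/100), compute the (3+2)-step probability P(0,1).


P^5 = P^3 * P^2
Computing via matrix multiplication of the transition matrix.
Entry (0,1) of P^5 = 0.3390

0.3390


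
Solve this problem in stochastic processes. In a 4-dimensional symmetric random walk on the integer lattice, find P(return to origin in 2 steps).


P(return in 2 steps) = P(reverse first step) = 1/(2d)
= 1/8
= 0.1250

0.1250


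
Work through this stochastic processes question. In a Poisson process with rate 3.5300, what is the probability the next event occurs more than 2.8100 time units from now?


P(X > t) = exp(-lambda * t)
= exp(-3.5300 * 2.8100)
= exp(-9.9193) = 4.9216e-05

4.9216e-05


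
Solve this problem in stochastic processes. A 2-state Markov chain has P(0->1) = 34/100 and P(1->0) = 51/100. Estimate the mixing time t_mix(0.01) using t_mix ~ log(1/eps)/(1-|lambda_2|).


lambda_2 = |1 - p01 - p10| = |1 - 0.3400 - 0.5100| = 0.1500
t_mix ~ log(1/eps)/(1 - |lambda_2|)
= log(100)/(1 - 0.1500) = 4.6052/0.8500
= 5.4178

5.4178


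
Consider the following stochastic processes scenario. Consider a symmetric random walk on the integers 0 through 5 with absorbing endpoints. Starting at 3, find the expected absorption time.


For symmetric RW on 0,...,N with absorbing barriers, E(i) = i*(N-i)
E(3) = 3 * 2 = 6

6


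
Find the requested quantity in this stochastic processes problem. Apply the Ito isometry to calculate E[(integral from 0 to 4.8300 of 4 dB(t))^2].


By Ito isometry: E[(int f dB)^2] = int f^2 dt
= 4^2 * 4.8300
= 16 * 4.8300 = 77.2800

77.2800


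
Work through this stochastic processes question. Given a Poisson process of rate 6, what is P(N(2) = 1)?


P(N(t)=k) = (lambda*t)^k * exp(-lambda*t) / k!
lambda*t = 12
= 12^1 * exp(-12) / 1!
= 12 * 6.1442e-06 / 1
= 7.3731e-05

7.3731e-05


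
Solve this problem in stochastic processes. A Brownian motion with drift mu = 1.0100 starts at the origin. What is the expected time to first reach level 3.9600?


Expected first passage time = a/mu
= 3.9600/1.0100
= 3.9208

3.9208


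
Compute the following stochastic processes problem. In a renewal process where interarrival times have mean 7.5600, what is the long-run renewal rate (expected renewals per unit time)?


Long-run renewal rate = 1/E(X)
= 1/7.5600
= 0.1323

0.1323


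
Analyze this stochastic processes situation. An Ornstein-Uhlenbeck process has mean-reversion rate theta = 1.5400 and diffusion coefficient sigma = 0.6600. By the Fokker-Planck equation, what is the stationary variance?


Stationary variance = sigma^2 / (2*theta)
= 0.6600^2 / (2*1.5400)
= 0.4356 / 3.0800
= 0.1414

0.1414


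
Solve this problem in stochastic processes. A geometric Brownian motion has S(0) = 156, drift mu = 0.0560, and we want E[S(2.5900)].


E[S(t)] = S(0) * exp(mu * t)
= 156 * exp(0.0560 * 2.5900)
= 156 * 1.1561
= 180.3494

180.3494


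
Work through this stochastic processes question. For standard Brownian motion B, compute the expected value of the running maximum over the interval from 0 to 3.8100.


E(max B(s)) = sqrt(2t/pi)
= sqrt(2*3.8100/pi)
= sqrt(2.4255)
= 1.5574

1.5574


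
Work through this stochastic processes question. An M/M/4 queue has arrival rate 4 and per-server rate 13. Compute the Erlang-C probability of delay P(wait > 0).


a = lambda/mu = 0.3077
rho = a/c = 0.0769
Erlang-C formula applied:
C(c,a) = 2.9743e-04

2.9743e-04


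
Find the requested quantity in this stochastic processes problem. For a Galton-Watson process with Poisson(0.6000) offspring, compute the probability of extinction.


Since mu = 0.6000 <= 1, extinction probability = 1.

1.0000


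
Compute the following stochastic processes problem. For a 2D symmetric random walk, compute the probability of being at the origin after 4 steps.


P = C(4,2)^2 / 4^4
= 6^2 / 256
= 36 / 256
= 0.1406

0.1406


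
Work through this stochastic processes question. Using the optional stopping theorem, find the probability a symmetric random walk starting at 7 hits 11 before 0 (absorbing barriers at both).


By optional stopping theorem: E(M at tau) = M(0) = 7
P(hit 11)*11 + P(hit 0)*0 = 7
P(hit 11) = (7 - 0)/(11 - 0) = 7/11 = 0.6364

0.6364


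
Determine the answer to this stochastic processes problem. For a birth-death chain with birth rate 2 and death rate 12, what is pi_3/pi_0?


For birth-death process, pi_n/pi_0 = (lambda/mu)^n
= (2/12)^3
= 0.0046

0.0046


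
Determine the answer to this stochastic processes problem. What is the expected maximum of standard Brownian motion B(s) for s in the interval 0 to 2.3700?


E(max B(s)) = sqrt(2t/pi)
= sqrt(2*2.3700/pi)
= sqrt(1.5088)
= 1.2283

1.2283


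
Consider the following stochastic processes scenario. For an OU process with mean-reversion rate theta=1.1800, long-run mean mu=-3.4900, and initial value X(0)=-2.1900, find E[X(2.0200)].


E[X(t)] = mu + (X(0) - mu)*exp(-theta*t)
= -3.4900 + (-2.1900 - -3.4900)*exp(-1.1800*2.0200)
= -3.4900 + 1.3000 * 0.0922
= -3.3701

-3.3701


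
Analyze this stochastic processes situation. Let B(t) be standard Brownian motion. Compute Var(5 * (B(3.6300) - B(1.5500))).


Var(alpha*(B(t)-B(s))) = alpha^2 * (t-s)
= 5^2 * (3.6300 - 1.5500)
= 25 * 2.0800
= 52.0000

52.0000


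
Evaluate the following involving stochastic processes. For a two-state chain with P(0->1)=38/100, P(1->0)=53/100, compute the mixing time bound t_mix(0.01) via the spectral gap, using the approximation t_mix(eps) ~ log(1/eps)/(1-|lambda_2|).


lambda_2 = |1 - p01 - p10| = |1 - 0.3800 - 0.5300| = 0.0900
t_mix ~ log(1/eps)/(1 - |lambda_2|)
= log(100)/(1 - 0.0900) = 4.6052/0.9100
= 5.0606

5.0606


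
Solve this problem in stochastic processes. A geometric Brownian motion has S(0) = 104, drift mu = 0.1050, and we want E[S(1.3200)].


E[S(t)] = S(0) * exp(mu * t)
= 104 * exp(0.1050 * 1.3200)
= 104 * 1.1487
= 119.4611

119.4611


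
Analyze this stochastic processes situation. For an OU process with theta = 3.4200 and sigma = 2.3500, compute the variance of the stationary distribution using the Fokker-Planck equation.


Stationary variance = sigma^2 / (2*theta)
= 2.3500^2 / (2*3.4200)
= 5.5225 / 6.8400
= 0.8074

0.8074


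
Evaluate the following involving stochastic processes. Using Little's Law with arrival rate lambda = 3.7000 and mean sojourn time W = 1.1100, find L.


Little's Law: L = lambda * W
= 3.7000 * 1.1100
= 4.1070

4.1070


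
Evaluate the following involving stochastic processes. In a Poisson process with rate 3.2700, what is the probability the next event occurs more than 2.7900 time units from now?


P(X > t) = exp(-lambda * t)
= exp(-3.2700 * 2.7900)
= exp(-9.1233) = 1.0909e-04

1.0909e-04


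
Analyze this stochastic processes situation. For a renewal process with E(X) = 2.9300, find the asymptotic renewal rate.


Long-run renewal rate = 1/E(X)
= 1/2.9300
= 0.3413

0.3413


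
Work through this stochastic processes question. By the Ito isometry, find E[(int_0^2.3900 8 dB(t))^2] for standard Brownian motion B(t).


By Ito isometry: E[(int f dB)^2] = int f^2 dt
= 8^2 * 2.3900
= 64 * 2.3900 = 152.9600

152.9600


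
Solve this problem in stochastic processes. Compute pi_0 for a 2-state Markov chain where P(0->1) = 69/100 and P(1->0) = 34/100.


Stationary distribution: pi_0 = p10/(p01+p10), pi_1 = p01/(p01+p10)
p01 = 0.6900, p10 = 0.3400
pi_0 = 0.3301

0.3301


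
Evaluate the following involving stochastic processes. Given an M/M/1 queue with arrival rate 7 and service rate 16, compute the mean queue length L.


rho = 7/16 = 0.4375
L = rho/(1-rho)
= 0.4375/0.5625
= 0.7778

0.7778


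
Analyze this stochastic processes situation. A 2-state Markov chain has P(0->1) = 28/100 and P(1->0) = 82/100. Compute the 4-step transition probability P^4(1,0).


Computing P^4 by matrix multiplication.
P = [[0.7200, 0.2800], [0.8200, 0.1800]]
After raising P to the power 4:
P^4(1,0) = 0.7454

0.7454


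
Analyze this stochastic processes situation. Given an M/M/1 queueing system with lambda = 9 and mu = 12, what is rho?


rho = lambda/mu
= 9/12
= 0.7500

0.7500


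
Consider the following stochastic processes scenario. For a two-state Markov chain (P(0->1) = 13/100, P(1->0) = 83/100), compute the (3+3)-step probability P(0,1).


P^6 = P^3 * P^3
Computing via matrix multiplication of the transition matrix.
Entry (0,1) of P^6 = 0.1354

0.1354


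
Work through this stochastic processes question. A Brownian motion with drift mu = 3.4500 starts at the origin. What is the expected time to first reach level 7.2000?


Expected first passage time = a/mu
= 7.2000/3.4500
= 2.0870

2.0870


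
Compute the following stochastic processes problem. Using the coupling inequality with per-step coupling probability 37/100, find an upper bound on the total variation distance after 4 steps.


TV distance bound <= (1-delta)^n
= (1 - 0.3700)^4
= 0.6300^4
= 0.1575

0.1575


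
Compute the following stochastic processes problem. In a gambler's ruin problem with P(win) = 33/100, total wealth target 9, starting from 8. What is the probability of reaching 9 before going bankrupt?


Gambler's ruin formula:
r = q/p = 0.6700/0.3300 = 2.0303
P(win) = (1 - r^i)/(1 - r^N)
= (1 - 2.0303^8)/(1 - 2.0303^9)
= 0.4917

0.4917


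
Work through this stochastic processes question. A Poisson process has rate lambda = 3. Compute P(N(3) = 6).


P(N(t)=k) = (lambda*t)^k * exp(-lambda*t) / k!
lambda*t = 9
= 9^6 * exp(-9) / 6!
= 531441 * 1.2341e-04 / 720
= 0.0911

0.0911


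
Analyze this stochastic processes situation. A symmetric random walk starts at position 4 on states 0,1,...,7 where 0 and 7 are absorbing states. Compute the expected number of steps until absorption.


For symmetric RW on 0,...,N with absorbing barriers, E(i) = i*(N-i)
E(4) = 4 * 3 = 12

12


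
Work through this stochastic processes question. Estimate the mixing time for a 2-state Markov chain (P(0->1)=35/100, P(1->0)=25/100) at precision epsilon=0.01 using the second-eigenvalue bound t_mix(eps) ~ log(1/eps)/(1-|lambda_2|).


lambda_2 = |1 - p01 - p10| = |1 - 0.3500 - 0.2500| = 0.4000
t_mix ~ log(1/eps)/(1 - |lambda_2|)
= log(100)/(1 - 0.4000) = 4.6052/0.6000
= 7.6753

7.6753


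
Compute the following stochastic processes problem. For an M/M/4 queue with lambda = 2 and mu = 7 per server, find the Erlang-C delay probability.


a = lambda/mu = 0.2857
rho = a/c = 0.0714
Erlang-C formula applied:
C(c,a) = 2.2471e-04

2.2471e-04


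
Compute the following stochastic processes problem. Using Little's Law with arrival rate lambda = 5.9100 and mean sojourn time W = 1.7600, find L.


Little's Law: L = lambda * W
= 5.9100 * 1.7600
= 10.4016

10.4016


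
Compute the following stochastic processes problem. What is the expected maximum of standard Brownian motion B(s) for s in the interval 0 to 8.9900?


E(max B(s)) = sqrt(2t/pi)
= sqrt(2*8.9900/pi)
= sqrt(5.7232)
= 2.3923

2.3923


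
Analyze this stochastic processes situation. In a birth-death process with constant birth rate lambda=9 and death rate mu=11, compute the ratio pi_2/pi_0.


For birth-death process, pi_n/pi_0 = (lambda/mu)^n
= (9/11)^2
= 0.6694

0.6694


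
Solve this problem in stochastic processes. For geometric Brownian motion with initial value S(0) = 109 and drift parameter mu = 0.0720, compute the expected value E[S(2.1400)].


E[S(t)] = S(0) * exp(mu * t)
= 109 * exp(0.0720 * 2.1400)
= 109 * 1.1666
= 127.1577

127.1577


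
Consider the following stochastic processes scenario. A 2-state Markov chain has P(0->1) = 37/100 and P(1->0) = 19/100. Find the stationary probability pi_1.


Stationary distribution: pi_0 = p10/(p01+p10), pi_1 = p01/(p01+p10)
p01 = 0.3700, p10 = 0.1900
pi_1 = 0.6607

0.6607


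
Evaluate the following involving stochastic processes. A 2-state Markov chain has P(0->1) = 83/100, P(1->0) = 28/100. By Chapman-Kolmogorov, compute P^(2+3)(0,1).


P^5 = P^2 * P^3
Computing via matrix multiplication of the transition matrix.
Entry (0,1) of P^5 = 0.7478

0.7478


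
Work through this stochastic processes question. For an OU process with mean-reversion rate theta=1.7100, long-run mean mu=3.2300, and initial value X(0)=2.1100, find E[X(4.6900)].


E[X(t)] = mu + (X(0) - mu)*exp(-theta*t)
= 3.2300 + (2.1100 - 3.2300)*exp(-1.7100*4.6900)
= 3.2300 + -1.1200 * 3.2885e-04
= 3.2296

3.2296


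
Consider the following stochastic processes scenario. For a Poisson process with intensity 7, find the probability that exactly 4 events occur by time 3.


P(N(t)=k) = (lambda*t)^k * exp(-lambda*t) / k!
lambda*t = 21
= 21^4 * exp(-21) / 4!
= 194481 * 7.5826e-10 / 24
= 6.1444e-06

6.1444e-06


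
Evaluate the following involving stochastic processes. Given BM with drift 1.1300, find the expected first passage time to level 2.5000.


Expected first passage time = a/mu
= 2.5000/1.1300
= 2.2124

2.2124


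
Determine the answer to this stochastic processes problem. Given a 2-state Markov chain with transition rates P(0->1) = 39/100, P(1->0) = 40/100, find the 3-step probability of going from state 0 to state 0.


Computing P^3 by matrix multiplication.
P = [[0.6100, 0.3900], [0.4000, 0.6000]]
After raising P to the power 3:
P^3(0,0) = 0.5109

0.5109


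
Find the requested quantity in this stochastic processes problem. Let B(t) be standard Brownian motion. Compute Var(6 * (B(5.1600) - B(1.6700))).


Var(alpha*(B(t)-B(s))) = alpha^2 * (t-s)
= 6^2 * (5.1600 - 1.6700)
= 36 * 3.4900
= 125.6400

125.6400


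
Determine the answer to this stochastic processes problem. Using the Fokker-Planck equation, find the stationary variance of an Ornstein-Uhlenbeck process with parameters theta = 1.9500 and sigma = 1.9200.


Stationary variance = sigma^2 / (2*theta)
= 1.9200^2 / (2*1.9500)
= 3.6864 / 3.9000
= 0.9452

0.9452


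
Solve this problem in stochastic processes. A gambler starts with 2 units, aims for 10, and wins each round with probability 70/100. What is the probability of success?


Gambler's ruin formula:
r = q/p = 0.3000/0.7000 = 0.4286
P(win) = (1 - r^i)/(1 - r^N)
= (1 - 0.4286^2)/(1 - 0.4286^10)
= 0.8165

0.8165


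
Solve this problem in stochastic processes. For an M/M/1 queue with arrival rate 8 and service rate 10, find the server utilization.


rho = lambda/mu
= 8/10
= 0.8000

0.8000


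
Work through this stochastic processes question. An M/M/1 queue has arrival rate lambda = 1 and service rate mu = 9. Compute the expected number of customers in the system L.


rho = 1/9 = 0.1111
L = rho/(1-rho)
= 0.1111/0.8889
= 0.1250

0.1250


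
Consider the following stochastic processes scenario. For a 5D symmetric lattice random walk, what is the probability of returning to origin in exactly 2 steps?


P(return in 2 steps) = P(reverse first step) = 1/(2d)
= 1/10
= 0.1000

0.1000


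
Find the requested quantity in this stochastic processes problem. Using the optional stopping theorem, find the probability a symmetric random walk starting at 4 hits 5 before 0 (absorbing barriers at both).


By optional stopping theorem: E(M at tau) = M(0) = 4
P(hit 5)*5 + P(hit 0)*0 = 4
P(hit 5) = (4 - 0)/(5 - 0) = 4/5 = 0.8000

0.8000


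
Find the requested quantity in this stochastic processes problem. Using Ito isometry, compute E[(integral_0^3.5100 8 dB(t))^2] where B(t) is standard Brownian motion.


By Ito isometry: E[(int f dB)^2] = int f^2 dt
= 8^2 * 3.5100
= 64 * 3.5100 = 224.6400

224.6400


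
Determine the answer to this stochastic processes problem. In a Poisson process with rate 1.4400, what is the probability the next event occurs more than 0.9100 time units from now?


P(X > t) = exp(-lambda * t)
= exp(-1.4400 * 0.9100)
= exp(-1.3104) = 0.2697

0.2697


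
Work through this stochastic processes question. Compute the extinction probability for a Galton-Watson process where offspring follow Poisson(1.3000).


Since mu = 1.3000 > 1, extinction prob q < 1.
Solve s = exp(mu*(s-1)) iteratively.
q = 0.5770

0.5770


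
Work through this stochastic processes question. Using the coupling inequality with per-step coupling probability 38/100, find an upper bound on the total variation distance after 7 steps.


TV distance bound <= (1-delta)^n
= (1 - 0.3800)^7
= 0.6200^7
= 0.0352

0.0352


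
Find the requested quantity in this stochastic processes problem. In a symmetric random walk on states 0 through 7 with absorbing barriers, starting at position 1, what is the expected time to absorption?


For symmetric RW on 0,...,N with absorbing barriers, E(i) = i*(N-i)
E(1) = 1 * 6 = 6

6


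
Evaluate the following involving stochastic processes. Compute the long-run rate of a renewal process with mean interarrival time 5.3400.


Long-run renewal rate = 1/E(X)
= 1/5.3400
= 0.1873

0.1873


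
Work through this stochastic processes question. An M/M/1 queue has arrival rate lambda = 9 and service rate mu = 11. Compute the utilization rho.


rho = lambda/mu
= 9/11
= 0.8182

0.8182


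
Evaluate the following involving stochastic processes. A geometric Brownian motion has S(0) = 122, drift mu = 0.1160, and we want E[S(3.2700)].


E[S(t)] = S(0) * exp(mu * t)
= 122 * exp(0.1160 * 3.2700)
= 122 * 1.4613
= 178.2775

178.2775


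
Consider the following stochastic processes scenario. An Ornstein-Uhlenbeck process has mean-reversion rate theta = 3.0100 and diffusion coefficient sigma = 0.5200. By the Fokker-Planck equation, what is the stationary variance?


Stationary variance = sigma^2 / (2*theta)
= 0.5200^2 / (2*3.0100)
= 0.2704 / 6.0200
= 0.0449

0.0449


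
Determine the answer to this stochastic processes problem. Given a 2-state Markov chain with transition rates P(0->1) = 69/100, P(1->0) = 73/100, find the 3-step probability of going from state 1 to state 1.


Computing P^3 by matrix multiplication.
P = [[0.3100, 0.6900], [0.7300, 0.2700]]
After raising P to the power 3:
P^3(1,1) = 0.4478

0.4478


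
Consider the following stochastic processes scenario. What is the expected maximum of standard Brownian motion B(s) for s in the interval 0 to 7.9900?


E(max B(s)) = sqrt(2t/pi)
= sqrt(2*7.9900/pi)
= sqrt(5.0866)
= 2.2553

2.2553


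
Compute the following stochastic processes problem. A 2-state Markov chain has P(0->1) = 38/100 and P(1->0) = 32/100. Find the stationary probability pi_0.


Stationary distribution: pi_0 = p10/(p01+p10), pi_1 = p01/(p01+p10)
p01 = 0.3800, p10 = 0.3200
pi_0 = 0.4571

0.4571


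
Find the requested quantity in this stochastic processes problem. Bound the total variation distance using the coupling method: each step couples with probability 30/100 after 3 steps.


TV distance bound <= (1-delta)^n
= (1 - 0.3000)^3
= 0.7000^3
= 0.3430

0.3430


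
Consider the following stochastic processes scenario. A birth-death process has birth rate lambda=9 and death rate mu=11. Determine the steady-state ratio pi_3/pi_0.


For birth-death process, pi_n/pi_0 = (lambda/mu)^n
= (9/11)^3
= 0.5477

0.5477


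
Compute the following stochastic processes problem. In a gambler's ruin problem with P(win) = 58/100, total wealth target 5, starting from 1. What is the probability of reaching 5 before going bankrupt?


Gambler's ruin formula:
r = q/p = 0.4200/0.5800 = 0.7241
P(win) = (1 - r^i)/(1 - r^N)
= (1 - 0.7241^1)/(1 - 0.7241^5)
= 0.3444

0.3444


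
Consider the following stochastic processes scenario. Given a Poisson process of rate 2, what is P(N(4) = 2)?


P(N(t)=k) = (lambda*t)^k * exp(-lambda*t) / k!
lambda*t = 8
= 8^2 * exp(-8) / 2!
= 64 * 3.3546e-04 / 2
= 0.0107

0.0107


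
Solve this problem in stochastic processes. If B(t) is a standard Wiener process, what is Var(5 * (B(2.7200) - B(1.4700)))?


Var(alpha*(B(t)-B(s))) = alpha^2 * (t-s)
= 5^2 * (2.7200 - 1.4700)
= 25 * 1.2500
= 31.2500

31.2500


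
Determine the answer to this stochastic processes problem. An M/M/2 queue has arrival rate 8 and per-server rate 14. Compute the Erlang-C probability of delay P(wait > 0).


a = lambda/mu = 0.5714
rho = a/c = 0.2857
Erlang-C formula applied:
C(c,a) = 0.1270

0.1270


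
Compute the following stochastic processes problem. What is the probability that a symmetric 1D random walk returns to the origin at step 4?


P(S(4) = 0) = C(4,2) / 4^2
= 6 / 16
= 0.3750

0.3750


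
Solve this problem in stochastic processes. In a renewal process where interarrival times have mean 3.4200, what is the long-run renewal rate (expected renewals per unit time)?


Long-run renewal rate = 1/E(X)
= 1/3.4200
= 0.2924

0.2924


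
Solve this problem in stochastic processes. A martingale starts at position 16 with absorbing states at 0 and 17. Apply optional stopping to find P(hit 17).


By optional stopping theorem: E(M at tau) = M(0) = 16
P(hit 17)*17 + P(hit 0)*0 = 16
P(hit 17) = (16 - 0)/(17 - 0) = 16/17 = 0.9412

0.9412


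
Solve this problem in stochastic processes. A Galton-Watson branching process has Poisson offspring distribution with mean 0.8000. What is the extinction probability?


Since mu = 0.8000 <= 1, extinction probability = 1.

1.0000


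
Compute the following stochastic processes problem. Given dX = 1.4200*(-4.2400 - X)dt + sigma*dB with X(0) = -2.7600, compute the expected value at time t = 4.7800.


E[X(t)] = mu + (X(0) - mu)*exp(-theta*t)
= -4.2400 + (-2.7600 - -4.2400)*exp(-1.4200*4.7800)
= -4.2400 + 1.4800 * 0.0011
= -4.2383

-4.2383


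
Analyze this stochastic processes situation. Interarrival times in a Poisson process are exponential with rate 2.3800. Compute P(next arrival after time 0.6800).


P(X > t) = exp(-lambda * t)
= exp(-2.3800 * 0.6800)
= exp(-1.6184) = 0.1982

0.1982


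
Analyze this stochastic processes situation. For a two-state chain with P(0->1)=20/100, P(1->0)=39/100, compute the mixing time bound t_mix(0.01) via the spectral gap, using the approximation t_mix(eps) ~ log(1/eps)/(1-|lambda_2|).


lambda_2 = |1 - p01 - p10| = |1 - 0.2000 - 0.3900| = 0.4100
t_mix ~ log(1/eps)/(1 - |lambda_2|)
= log(100)/(1 - 0.4100) = 4.6052/0.5900
= 7.8054

7.8054


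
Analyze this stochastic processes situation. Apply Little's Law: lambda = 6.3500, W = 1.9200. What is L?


Little's Law: L = lambda * W
= 6.3500 * 1.9200
= 12.1920

12.1920


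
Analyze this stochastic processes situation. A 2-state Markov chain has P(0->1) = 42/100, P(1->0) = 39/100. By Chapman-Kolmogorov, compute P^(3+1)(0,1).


P^4 = P^3 * P^1
Computing via matrix multiplication of the transition matrix.
Entry (0,1) of P^4 = 0.5178

0.5178


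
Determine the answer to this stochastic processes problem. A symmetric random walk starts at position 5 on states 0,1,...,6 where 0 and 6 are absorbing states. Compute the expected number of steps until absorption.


For symmetric RW on 0,...,N with absorbing barriers, E(i) = i*(N-i)
E(5) = 5 * 1 = 5

5


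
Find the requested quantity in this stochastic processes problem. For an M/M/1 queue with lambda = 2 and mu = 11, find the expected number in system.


rho = 2/11 = 0.1818
L = rho/(1-rho)
= 0.1818/0.8182
= 0.2222

0.2222


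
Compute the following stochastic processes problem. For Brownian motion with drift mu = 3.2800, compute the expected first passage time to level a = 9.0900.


Expected first passage time = a/mu
= 9.0900/3.2800
= 2.7713

2.7713


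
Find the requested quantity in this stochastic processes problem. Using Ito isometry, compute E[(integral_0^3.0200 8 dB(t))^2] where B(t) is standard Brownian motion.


By Ito isometry: E[(int f dB)^2] = int f^2 dt
= 8^2 * 3.0200
= 64 * 3.0200 = 193.2800

193.2800


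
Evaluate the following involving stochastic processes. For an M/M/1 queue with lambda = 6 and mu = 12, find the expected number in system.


rho = 6/12 = 0.5000
L = rho/(1-rho)
= 0.5000/0.5000
= 1.0000

1.0000


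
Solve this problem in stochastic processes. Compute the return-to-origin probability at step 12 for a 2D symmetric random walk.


P = C(12,6)^2 / 4^12
= 924^2 / 16777216
= 853776 / 16777216
= 0.0509

0.0509


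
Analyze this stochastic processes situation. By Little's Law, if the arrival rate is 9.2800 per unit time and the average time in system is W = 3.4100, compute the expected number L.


Little's Law: L = lambda * W
= 9.2800 * 3.4100
= 31.6448

31.6448


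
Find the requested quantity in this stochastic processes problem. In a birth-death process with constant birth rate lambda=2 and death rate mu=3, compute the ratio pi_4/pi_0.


For birth-death process, pi_n/pi_0 = (lambda/mu)^n
= (2/3)^4
= 0.1975

0.1975


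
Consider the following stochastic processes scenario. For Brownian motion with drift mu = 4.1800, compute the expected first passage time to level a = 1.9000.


Expected first passage time = a/mu
= 1.9000/4.1800
= 0.4545

0.4545


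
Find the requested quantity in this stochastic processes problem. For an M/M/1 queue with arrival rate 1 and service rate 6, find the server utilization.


rho = lambda/mu
= 1/6
= 0.1667

0.1667


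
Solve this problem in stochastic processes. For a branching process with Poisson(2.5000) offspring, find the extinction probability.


Since mu = 2.5000 > 1, extinction prob q < 1.
Solve s = exp(mu*(s-1)) iteratively.
q = 0.1074

0.1074


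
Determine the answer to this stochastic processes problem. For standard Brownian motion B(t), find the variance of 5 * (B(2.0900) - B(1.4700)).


Var(alpha*(B(t)-B(s))) = alpha^2 * (t-s)
= 5^2 * (2.0900 - 1.4700)
= 25 * 0.6200
= 15.5000

15.5000


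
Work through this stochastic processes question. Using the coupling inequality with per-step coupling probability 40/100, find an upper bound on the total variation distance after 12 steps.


TV distance bound <= (1-delta)^n
= (1 - 0.4000)^12
= 0.6000^12
= 0.0022

0.0022
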